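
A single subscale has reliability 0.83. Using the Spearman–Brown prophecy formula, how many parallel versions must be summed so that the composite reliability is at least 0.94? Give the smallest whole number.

k ≥ ρ*(1−ρ₁)/(ρ₁(1−ρ*)) = 0.94·0.17 / (0.83·0.06) = 3.209.
Smallest integer k = 4.

4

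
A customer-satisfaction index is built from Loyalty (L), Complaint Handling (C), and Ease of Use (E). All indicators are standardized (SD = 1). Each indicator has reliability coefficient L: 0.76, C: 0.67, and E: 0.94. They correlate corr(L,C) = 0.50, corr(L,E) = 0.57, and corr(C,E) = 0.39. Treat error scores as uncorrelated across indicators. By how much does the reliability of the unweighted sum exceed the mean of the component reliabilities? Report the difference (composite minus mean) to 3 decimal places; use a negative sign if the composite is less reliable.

0.104

Var(sum) = 3 + 2.92 = 5.92; true-score variance = 2.37 + 2.92 = 5.29; composite reliability = 0.8936.
Mean component reliability = 0.7900.
Difference = 0.8936 − 0.7900 = 0.104.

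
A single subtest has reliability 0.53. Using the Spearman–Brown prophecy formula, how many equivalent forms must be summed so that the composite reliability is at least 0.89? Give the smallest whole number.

8

k ≥ ρ*(1−ρ₁)/(ρ₁(1−ρ*)) = 0.89·0.47 / (0.53·0.11) = 7.175.
Smallest integer k = 8.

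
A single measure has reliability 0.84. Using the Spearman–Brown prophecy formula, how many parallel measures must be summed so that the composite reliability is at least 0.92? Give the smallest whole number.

k ≥ ρ*(1−ρ₁)/(ρ₁(1−ρ*)) = 0.92·0.16 / (0.84·0.08) = 2.190.
Smallest integer k = 3.

3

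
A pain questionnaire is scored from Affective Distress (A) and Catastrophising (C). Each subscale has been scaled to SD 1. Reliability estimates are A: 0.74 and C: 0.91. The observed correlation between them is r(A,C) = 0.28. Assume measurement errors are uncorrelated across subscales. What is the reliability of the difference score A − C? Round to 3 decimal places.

Var(A−C) = 1 + 1 − 2·0.28 = 2 − 0.56 = 1.44.
Because errors are independent across components, Cov(Tᵢ,Tⱼ) = Cov(Xᵢ,Xⱼ); the off-diagonal part of the true-score variance is the same as above.
True-score variance = [0.74 + 0.91] − 0.56 = 1.65 − 0.56 = 1.09.
Reliability = 1.09 / 1.44 = 0.757.

0.757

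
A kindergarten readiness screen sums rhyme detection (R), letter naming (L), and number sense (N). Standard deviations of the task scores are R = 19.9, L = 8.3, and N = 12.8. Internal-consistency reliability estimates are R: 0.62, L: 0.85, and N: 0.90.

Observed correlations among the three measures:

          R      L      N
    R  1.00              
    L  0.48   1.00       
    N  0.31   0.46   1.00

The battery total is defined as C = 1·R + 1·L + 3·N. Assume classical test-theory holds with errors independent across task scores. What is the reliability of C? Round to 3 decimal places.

0.892

Var(C) = 19.9² + 8.3² + 3²·12.8² + 2·[19.9·8.3·0.48 + 3·19.9·12.8·0.31 + 3·8.3·12.8·0.46] = 1939.46 + 925.565 = 2865.02.
Under uncorrelated errors the observed covariances equal the true-score covariances, so only the own-variance terms attenuate.
True-score variance = [19.9²·0.62 + 8.3²·0.85 + 3²·12.8²·0.90] + 925.565 = 1631.19 + 925.565 = 2556.75.
Reliability = 2556.75 / 2865.02 = 0.892.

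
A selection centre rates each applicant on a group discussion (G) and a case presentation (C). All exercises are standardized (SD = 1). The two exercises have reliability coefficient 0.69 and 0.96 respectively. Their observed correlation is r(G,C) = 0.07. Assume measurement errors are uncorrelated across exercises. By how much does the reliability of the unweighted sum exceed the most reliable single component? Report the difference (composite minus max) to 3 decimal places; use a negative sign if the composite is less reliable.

-0.124

Var(sum) = 2 + 0.14 = 2.14; true-score variance = 1.65 + 0.14 = 1.79; composite reliability = 0.8364.
Max component reliability = 0.9600.
Difference = 0.8364 − 0.9600 = -0.124.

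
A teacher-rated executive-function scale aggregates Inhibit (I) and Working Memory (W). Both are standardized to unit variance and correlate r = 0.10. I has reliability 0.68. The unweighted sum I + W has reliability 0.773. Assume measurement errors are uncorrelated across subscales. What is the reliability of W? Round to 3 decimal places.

Var(I+W) = 2 + 2·0.10 = 2.200.
True-score variance = ρ_I + ρ_W + 2·0.10, so 0.773 = (0.68 + ρ_W + 0.20) / 2.200.
ρ_W = 0.773·2.200 − 0.68 − 0.20 = 0.821.

0.821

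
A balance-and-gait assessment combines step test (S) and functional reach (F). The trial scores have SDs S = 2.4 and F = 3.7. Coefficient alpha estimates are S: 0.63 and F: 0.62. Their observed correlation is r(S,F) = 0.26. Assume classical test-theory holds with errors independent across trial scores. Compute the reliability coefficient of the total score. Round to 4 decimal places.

Var(S+F) = 2.4² + 3.7² + 2·[2.4·3.7·0.26] = 19.45 + 4.6176 = 24.0676.
With uncorrelated errors the cross-covariances are all true-score covariance, so they carry over unchanged; only the diagonal terms shrink to ρᵢσᵢ².
True-score variance = [2.4²·0.63 + 3.7²·0.62] + 4.6176 = 12.1166 + 4.6176 = 16.7342.
Reliability = 16.7342 / 24.0676 = 0.6953.

0.6953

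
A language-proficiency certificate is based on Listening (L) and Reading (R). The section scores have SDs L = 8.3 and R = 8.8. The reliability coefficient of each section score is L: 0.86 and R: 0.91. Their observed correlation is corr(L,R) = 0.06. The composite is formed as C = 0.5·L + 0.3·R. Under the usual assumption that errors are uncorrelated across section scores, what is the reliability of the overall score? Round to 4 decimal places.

0.8809

Var(C) = 0.5²·8.3² + 0.3²·8.8² + 2·[0.15·8.3·8.8·0.06] = 24.1921 + 1.31472 = 25.5068.
Under uncorrelated errors the observed covariances equal the true-score covariances, so only the own-variance terms attenuate.
True-score variance = [0.5²·8.3²·0.86 + 0.3²·8.8²·0.91] + 1.31472 = 21.1537 + 1.31472 = 22.4684.
Reliability = 22.4684 / 25.5068 = 0.8809.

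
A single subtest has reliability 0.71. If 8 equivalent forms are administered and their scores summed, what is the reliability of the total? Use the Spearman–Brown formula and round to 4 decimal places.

ρ_k = kρ / (1 + (k−1)ρ) = 8·0.71 / (1 + 7·0.71) = 5.680 / 5.970 = 0.9514.

0.9514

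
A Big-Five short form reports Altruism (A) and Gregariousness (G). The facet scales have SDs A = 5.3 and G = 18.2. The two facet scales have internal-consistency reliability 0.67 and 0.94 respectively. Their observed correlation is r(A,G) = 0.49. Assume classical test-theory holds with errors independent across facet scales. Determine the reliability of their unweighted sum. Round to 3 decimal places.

Var(A+G) = 5.3² + 18.2² + 2·[5.3·18.2·0.49] = 359.33 + 94.5308 = 453.861.
Because errors are independent across components, Cov(Tᵢ,Tⱼ) = Cov(Xᵢ,Xⱼ); the off-diagonal part of the true-score variance is the same as above.
True-score variance = [5.3²·0.67 + 18.2²·0.94] + 94.5308 = 330.186 + 94.5308 = 424.717.
Reliability = 424.717 / 453.861 = 0.936.

0.936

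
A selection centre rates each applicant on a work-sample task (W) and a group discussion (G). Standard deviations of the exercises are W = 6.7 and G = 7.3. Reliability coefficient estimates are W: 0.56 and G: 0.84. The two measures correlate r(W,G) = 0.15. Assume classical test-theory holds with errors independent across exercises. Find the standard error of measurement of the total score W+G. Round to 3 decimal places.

5.318

Var(total) = 98.18 + 14.673 = 112.853.
True-score variance = 69.902 + 14.673 = 84.575, so reliability = 0.7494.
Error variance = 112.853 − 84.575 = 28.278; SEM = √28.278 = 5.318.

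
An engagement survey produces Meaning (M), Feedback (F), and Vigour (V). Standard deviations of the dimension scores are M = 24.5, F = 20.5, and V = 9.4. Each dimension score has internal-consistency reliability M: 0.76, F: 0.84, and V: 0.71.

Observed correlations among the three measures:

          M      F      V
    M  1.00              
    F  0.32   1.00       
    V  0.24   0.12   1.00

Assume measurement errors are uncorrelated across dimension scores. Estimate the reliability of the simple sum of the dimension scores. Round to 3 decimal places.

0.851

Var(M+F+V) = 24.5² + 20.5² + 9.4² + 2·[24.5·20.5·0.32 + 24.5·9.4·0.24 + 20.5·9.4·0.12] = 1108.86 + 478.232 = 1587.09.
With uncorrelated errors the cross-covariances are all true-score covariance, so they carry over unchanged; only the diagonal terms shrink to ρᵢσᵢ².
True-score variance = [24.5²·0.76 + 20.5²·0.84 + 9.4²·0.71] + 478.232 = 871.936 + 478.232 = 1350.17.
Reliability = 1350.17 / 1587.09 = 0.851.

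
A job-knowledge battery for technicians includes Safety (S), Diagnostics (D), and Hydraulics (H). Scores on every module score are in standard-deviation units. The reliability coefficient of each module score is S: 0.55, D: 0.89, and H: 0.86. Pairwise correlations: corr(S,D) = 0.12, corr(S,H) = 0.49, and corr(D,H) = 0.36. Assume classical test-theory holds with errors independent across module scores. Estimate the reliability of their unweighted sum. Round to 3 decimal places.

Var(S+D+H) = 3 + 2·[0.12 + 0.49 + 0.36] = 3 + 1.94 = 4.94.
Because errors are independent across components, Cov(Tᵢ,Tⱼ) = Cov(Xᵢ,Xⱼ); the off-diagonal part of the true-score variance is the same as above.
True-score variance = [0.55 + 0.89 + 0.86] + 1.94 = 2.3 + 1.94 = 4.24.
Reliability = 4.24 / 4.94 = 0.858.

0.858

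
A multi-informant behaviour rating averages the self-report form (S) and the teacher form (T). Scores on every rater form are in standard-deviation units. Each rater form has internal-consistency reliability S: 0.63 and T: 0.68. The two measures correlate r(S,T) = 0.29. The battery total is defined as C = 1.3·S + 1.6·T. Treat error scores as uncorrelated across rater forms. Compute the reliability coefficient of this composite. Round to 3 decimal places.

Var(C) = 1.3² + 1.6² + 2·[2.08·0.29] = 4.25 + 1.2064 = 5.4564.
With uncorrelated errors the cross-covariances are all true-score covariance, so they carry over unchanged; only the diagonal terms shrink to ρᵢσᵢ².
True-score variance = [1.3²·0.63 + 1.6²·0.68] + 1.2064 = 2.8055 + 1.2064 = 4.0119.
Reliability = 4.0119 / 5.4564 = 0.735.

0.735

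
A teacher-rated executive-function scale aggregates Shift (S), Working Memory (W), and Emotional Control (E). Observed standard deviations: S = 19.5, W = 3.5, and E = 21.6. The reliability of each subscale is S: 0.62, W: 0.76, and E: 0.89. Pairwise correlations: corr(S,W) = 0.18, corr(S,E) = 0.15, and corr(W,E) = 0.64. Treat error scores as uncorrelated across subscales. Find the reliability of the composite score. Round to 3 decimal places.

0.820

Var(S+W+E) = 19.5² + 3.5² + 21.6² + 2·[19.5·3.5·0.18 + 19.5·21.6·0.15 + 3.5·21.6·0.64] = 859.06 + 247.698 = 1106.76.
With uncorrelated errors the cross-covariances are all true-score covariance, so they carry over unchanged; only the diagonal terms shrink to ρᵢσᵢ².
True-score variance = [19.5²·0.62 + 3.5²·0.76 + 21.6²·0.89] + 247.698 = 660.303 + 247.698 = 908.001.
Reliability = 908.001 / 1106.76 = 0.820.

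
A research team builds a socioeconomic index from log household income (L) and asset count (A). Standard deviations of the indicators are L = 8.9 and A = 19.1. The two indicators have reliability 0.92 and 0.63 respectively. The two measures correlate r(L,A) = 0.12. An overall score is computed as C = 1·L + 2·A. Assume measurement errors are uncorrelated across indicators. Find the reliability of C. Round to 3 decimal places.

0.663

Var(C) = 8.9² + 2²·19.1² + 2·[2·8.9·19.1·0.12] = 1538.45 + 81.5952 = 1620.05.
Under uncorrelated errors the observed covariances equal the true-score covariances, so only the own-variance terms attenuate.
True-score variance = [8.9²·0.92 + 2²·19.1²·0.63] + 81.5952 = 992.194 + 81.5952 = 1073.79.
Reliability = 1073.79 / 1620.05 = 0.663.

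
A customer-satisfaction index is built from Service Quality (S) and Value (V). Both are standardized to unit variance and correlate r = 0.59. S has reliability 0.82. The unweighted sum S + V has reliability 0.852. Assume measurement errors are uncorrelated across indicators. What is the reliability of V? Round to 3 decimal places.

Var(S+V) = 2 + 2·0.59 = 3.180.
True-score variance = ρ_S + ρ_V + 2·0.59, so 0.852 = (0.82 + ρ_V + 1.18) / 3.180.
ρ_V = 0.852·3.180 − 0.82 − 1.18 = 0.709.

0.709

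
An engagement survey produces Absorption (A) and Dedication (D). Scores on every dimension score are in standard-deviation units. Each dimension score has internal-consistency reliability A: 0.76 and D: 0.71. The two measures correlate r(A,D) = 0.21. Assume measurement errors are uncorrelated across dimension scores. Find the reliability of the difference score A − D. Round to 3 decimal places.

Var(A−D) = 1 + 1 − 2·0.21 = 2 − 0.42 = 1.58.
Under uncorrelated errors the observed covariances equal the true-score covariances, so only the own-variance terms attenuate.
True-score variance = [0.76 + 0.71] − 0.42 = 1.47 − 0.42 = 1.05.
Reliability = 1.05 / 1.58 = 0.665.

0.665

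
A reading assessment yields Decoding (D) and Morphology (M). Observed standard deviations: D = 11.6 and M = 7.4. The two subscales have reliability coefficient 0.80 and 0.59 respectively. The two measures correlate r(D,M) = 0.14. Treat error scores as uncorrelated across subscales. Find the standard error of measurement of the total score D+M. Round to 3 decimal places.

7.026

Var(total) = 189.32 + 24.0352 = 213.355.
True-score variance = 139.956 + 24.0352 = 163.992, so reliability = 0.7686.
Error variance = 213.355 − 163.992 = 49.3636; SEM = √49.3636 = 7.026.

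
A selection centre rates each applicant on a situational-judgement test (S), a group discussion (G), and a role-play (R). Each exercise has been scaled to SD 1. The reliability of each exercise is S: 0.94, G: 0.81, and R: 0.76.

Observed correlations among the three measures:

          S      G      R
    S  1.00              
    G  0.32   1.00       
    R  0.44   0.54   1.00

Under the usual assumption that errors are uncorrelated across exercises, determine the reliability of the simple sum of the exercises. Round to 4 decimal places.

0.9125

Var(S+G+R) = 3 + 2·[0.32 + 0.44 + 0.54] = 3 + 2.6 = 5.6.
With uncorrelated errors the cross-covariances are all true-score covariance, so they carry over unchanged; only the diagonal terms shrink to ρᵢσᵢ².
True-score variance = [0.94 + 0.81 + 0.76] + 2.6 = 2.51 + 2.6 = 5.11.
Reliability = 5.11 / 5.6 = 0.9125.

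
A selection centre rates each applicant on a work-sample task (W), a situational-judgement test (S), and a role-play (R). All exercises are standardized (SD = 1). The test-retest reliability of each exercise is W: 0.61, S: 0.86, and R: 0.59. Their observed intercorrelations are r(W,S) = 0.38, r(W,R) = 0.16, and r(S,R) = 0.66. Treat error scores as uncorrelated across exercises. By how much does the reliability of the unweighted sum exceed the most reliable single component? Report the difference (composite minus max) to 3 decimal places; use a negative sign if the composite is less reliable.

Var(sum) = 3 + 2.4 = 5.4; true-score variance = 2.06 + 2.4 = 4.46; composite reliability = 0.8259.
Max component reliability = 0.8600.
Difference = 0.8259 − 0.8600 = -0.034.

-0.034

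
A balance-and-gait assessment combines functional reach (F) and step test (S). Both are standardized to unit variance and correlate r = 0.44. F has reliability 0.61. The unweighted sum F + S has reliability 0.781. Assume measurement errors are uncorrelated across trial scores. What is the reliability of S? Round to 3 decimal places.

0.759

Var(F+S) = 2 + 2·0.44 = 2.880.
True-score variance = ρ_F + ρ_S + 2·0.44, so 0.781 = (0.61 + ρ_S + 0.88) / 2.880.
ρ_S = 0.781·2.880 − 0.61 − 0.88 = 0.759.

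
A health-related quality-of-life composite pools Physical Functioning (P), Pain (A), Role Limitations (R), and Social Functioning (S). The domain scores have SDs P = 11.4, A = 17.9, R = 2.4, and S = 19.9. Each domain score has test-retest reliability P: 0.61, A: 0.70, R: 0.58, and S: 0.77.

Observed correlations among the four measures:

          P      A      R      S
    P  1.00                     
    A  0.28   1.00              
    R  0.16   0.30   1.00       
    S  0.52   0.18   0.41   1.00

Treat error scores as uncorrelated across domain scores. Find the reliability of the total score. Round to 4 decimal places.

Var(P+A+R+S) = 11.4² + 17.9² + 2.4² + 19.9² + 2·[11.4·17.9·0.28 + 11.4·2.4·0.16 + 11.4·19.9·0.52 + 17.9·2.4·0.30 + 17.9·19.9·0.18 + 2.4·19.9·0.41] = 852.14 + 552.138 = 1404.28.
Because errors are independent across components, Cov(Tᵢ,Tⱼ) = Cov(Xᵢ,Xⱼ); the off-diagonal part of the true-score variance is the same as above.
True-score variance = [11.4²·0.61 + 17.9²·0.70 + 2.4²·0.58 + 19.9²·0.77] + 552.138 = 611.831 + 552.138 = 1163.97.
Reliability = 1163.97 / 1404.28 = 0.8289.

0.8289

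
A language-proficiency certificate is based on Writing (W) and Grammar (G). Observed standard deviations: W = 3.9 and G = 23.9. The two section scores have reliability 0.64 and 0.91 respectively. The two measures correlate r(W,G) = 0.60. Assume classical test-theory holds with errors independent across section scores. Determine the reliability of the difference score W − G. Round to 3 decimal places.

0.880

Var(W−G) = 3.9² + 23.9² − 2·3.9·23.9·0.60 = 586.42 − 111.852 = 474.568.
Because errors are independent across components, Cov(Tᵢ,Tⱼ) = Cov(Xᵢ,Xⱼ); the off-diagonal part of the true-score variance is the same as above.
True-score variance = [3.9²·0.64 + 23.9²·0.91] − 111.852 = 529.535 − 111.852 = 417.683.
Reliability = 417.683 / 474.568 = 0.880.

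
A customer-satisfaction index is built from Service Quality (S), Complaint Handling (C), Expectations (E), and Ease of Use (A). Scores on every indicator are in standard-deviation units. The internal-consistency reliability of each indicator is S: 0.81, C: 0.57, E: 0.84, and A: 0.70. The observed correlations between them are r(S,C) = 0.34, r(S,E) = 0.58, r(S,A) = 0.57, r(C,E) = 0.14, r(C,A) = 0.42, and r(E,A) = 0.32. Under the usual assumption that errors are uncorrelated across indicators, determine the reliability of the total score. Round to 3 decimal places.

Var(S+C+E+A) = 4 + 2·[0.34 + 0.58 + 0.57 + 0.14 + 0.42 + 0.32] = 4 + 4.74 = 8.74.
Because errors are independent across components, Cov(Tᵢ,Tⱼ) = Cov(Xᵢ,Xⱼ); the off-diagonal part of the true-score variance is the same as above.
True-score variance = [0.81 + 0.57 + 0.84 + 0.70] + 4.74 = 2.92 + 4.74 = 7.66.
Reliability = 7.66 / 8.74 = 0.876.

0.876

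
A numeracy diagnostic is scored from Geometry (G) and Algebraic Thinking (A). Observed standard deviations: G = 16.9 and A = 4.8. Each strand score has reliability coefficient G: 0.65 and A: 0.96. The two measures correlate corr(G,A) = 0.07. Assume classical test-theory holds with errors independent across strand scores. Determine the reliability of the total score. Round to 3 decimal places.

Var(G+A) = 16.9² + 4.8² + 2·[16.9·4.8·0.07] = 308.65 + 11.3568 = 320.007.
Because errors are independent across components, Cov(Tᵢ,Tⱼ) = Cov(Xᵢ,Xⱼ); the off-diagonal part of the true-score variance is the same as above.
True-score variance = [16.9²·0.65 + 4.8²·0.96] + 11.3568 = 207.765 + 11.3568 = 219.122.
Reliability = 219.122 / 320.007 = 0.685.

0.685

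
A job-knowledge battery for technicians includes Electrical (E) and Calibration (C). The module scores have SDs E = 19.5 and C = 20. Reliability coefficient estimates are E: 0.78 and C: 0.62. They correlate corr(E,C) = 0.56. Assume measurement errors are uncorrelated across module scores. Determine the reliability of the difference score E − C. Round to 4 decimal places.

0.3139

Var(E−C) = 19.5² + 20² − 2·19.5·20·0.56 = 780.25 − 436.8 = 343.45.
Because errors are independent across components, Cov(Tᵢ,Tⱼ) = Cov(Xᵢ,Xⱼ); the off-diagonal part of the true-score variance is the same as above.
True-score variance = [19.5²·0.78 + 20²·0.62] − 436.8 = 544.595 − 436.8 = 107.795.
Reliability = 107.795 / 343.45 = 0.3139.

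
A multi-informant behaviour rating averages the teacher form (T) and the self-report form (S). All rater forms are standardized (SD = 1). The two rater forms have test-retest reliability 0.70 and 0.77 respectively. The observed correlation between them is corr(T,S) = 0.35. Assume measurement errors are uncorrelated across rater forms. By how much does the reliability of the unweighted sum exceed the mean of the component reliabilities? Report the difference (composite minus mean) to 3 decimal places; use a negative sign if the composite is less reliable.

0.069

Var(sum) = 2 + 0.7 = 2.7; true-score variance = 1.47 + 0.7 = 2.17; composite reliability = 0.8037.
Mean component reliability = 0.7350.
Difference = 0.8037 − 0.7350 = 0.069.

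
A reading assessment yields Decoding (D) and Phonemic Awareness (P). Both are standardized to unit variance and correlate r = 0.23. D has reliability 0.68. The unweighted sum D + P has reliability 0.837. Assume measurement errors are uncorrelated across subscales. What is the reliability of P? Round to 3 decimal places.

0.919

Var(D+P) = 2 + 2·0.23 = 2.460.
True-score variance = ρ_D + ρ_P + 2·0.23, so 0.837 = (0.68 + ρ_P + 0.46) / 2.460.
ρ_P = 0.837·2.460 − 0.68 − 0.46 = 0.919.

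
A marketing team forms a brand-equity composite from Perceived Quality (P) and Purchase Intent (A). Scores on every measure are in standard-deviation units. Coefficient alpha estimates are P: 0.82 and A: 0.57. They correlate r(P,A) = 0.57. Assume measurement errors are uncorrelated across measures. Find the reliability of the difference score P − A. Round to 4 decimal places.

0.2907

Var(P−A) = 1 + 1 − 2·0.57 = 2 − 1.14 = 0.86.
Under uncorrelated errors the observed covariances equal the true-score covariances, so only the own-variance terms attenuate.
True-score variance = [0.82 + 0.57] − 1.14 = 1.39 − 1.14 = 0.25.
Reliability = 0.25 / 0.86 = 0.2907.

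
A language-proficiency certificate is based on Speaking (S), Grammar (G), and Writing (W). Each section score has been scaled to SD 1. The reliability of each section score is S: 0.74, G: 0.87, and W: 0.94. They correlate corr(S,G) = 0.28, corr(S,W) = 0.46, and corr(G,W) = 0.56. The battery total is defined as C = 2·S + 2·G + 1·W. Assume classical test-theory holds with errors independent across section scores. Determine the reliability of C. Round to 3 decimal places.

Var(C) = 2² + 2² + 1 + 2·[4·0.28 + 2·0.46 + 2·0.56] = 9 + 6.32 = 15.32.
Because errors are independent across components, Cov(Tᵢ,Tⱼ) = Cov(Xᵢ,Xⱼ); the off-diagonal part of the true-score variance is the same as above.
True-score variance = [2²·0.74 + 2²·0.87 + 0.94] + 6.32 = 7.38 + 6.32 = 13.7.
Reliability = 13.7 / 15.32 = 0.894.

0.894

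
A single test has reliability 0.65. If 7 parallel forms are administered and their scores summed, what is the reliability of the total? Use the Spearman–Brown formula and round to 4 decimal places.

0.9286

ρ_k = kρ / (1 + (k−1)ρ) = 7·0.65 / (1 + 6·0.65) = 4.550 / 4.900 = 0.9286.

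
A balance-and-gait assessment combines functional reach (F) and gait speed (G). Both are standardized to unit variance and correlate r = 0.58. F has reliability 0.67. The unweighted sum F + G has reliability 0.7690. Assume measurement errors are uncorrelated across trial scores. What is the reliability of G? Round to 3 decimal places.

0.600

Var(F+G) = 2 + 2·0.58 = 3.160.
True-score variance = ρ_F + ρ_G + 2·0.58, so 0.7690 = (0.67 + ρ_G + 1.16) / 3.160.
ρ_G = 0.7690·3.160 − 0.67 − 1.16 = 0.600.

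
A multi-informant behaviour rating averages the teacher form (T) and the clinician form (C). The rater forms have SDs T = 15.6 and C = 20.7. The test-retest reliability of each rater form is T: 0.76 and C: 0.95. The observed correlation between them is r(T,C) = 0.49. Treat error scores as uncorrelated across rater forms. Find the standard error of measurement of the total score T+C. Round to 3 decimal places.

8.935

Var(total) = 671.85 + 316.462 = 988.312.
True-score variance = 592.019 + 316.462 = 908.481, so reliability = 0.9192.
Error variance = 988.312 − 908.481 = 79.8309; SEM = √79.8309 = 8.935.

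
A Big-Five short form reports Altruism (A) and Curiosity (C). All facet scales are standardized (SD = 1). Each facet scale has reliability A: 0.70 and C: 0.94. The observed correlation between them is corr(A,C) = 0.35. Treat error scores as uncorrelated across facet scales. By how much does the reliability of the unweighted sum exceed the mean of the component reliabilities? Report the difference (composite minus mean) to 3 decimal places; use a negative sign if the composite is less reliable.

Var(sum) = 2 + 0.7 = 2.7; true-score variance = 1.64 + 0.7 = 2.34; composite reliability = 0.8667.
Mean component reliability = 0.8200.
Difference = 0.8667 − 0.8200 = 0.047.

0.047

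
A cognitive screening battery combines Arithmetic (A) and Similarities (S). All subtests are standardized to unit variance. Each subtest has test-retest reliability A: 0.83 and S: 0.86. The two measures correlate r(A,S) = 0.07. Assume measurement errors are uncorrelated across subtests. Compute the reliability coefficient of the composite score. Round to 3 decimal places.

Var(A+S) = 2 + 2·[0.07] = 2 + 0.14 = 2.14.
Because errors are independent across components, Cov(Tᵢ,Tⱼ) = Cov(Xᵢ,Xⱼ); the off-diagonal part of the true-score variance is the same as above.
True-score variance = [0.83 + 0.86] + 0.14 = 1.69 + 0.14 = 1.83.
Reliability = 1.83 / 2.14 = 0.855.

0.855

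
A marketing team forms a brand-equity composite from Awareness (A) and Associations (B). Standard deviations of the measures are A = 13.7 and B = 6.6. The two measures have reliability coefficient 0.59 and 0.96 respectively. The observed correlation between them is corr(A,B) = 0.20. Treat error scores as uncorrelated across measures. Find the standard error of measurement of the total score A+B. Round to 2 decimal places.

8.87

Var(total) = 231.25 + 36.168 = 267.418.
True-score variance = 152.555 + 36.168 = 188.723, so reliability = 0.7057.
Error variance = 267.418 − 188.723 = 78.6953; SEM = √78.6953 = 8.87.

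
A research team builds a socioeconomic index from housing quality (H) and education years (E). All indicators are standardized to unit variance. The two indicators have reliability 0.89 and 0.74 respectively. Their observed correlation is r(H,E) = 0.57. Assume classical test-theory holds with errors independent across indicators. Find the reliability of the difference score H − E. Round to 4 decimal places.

Var(H−E) = 1 + 1 − 2·0.57 = 2 − 1.14 = 0.86.
Under uncorrelated errors the observed covariances equal the true-score covariances, so only the own-variance terms attenuate.
True-score variance = [0.89 + 0.74] − 1.14 = 1.63 − 1.14 = 0.49.
Reliability = 0.49 / 0.86 = 0.5698.

0.5698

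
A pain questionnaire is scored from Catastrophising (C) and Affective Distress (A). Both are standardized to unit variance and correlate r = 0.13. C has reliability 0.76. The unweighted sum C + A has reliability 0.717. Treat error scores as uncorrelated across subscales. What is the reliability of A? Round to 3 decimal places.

0.600

Var(C+A) = 2 + 2·0.13 = 2.260.
True-score variance = ρ_C + ρ_A + 2·0.13, so 0.717 = (0.76 + ρ_A + 0.26) / 2.260.
ρ_A = 0.717·2.260 − 0.76 − 0.26 = 0.600.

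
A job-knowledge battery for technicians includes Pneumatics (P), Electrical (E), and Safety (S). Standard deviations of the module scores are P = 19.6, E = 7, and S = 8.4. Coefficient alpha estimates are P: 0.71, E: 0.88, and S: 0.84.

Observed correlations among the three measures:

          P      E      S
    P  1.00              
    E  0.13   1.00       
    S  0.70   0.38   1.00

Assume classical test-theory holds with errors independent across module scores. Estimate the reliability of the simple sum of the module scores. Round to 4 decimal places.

Var(P+E+S) = 19.6² + 7² + 8.4² + 2·[19.6·7·0.13 + 19.6·8.4·0.70 + 7·8.4·0.38] = 503.72 + 310.856 = 814.576.
With uncorrelated errors the cross-covariances are all true-score covariance, so they carry over unchanged; only the diagonal terms shrink to ρᵢσᵢ².
True-score variance = [19.6²·0.71 + 7²·0.88 + 8.4²·0.84] + 310.856 = 375.144 + 310.856 = 686.
Reliability = 686 / 814.576 = 0.8422.

0.8422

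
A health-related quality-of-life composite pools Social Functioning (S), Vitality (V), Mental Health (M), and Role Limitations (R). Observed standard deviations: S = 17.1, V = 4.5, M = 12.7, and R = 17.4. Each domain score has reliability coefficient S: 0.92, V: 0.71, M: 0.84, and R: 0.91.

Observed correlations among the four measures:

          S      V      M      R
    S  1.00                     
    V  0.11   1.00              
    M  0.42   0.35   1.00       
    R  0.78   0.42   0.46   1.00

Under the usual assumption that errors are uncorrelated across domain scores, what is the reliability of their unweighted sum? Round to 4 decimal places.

Var(S+V+M+R) = 17.1² + 4.5² + 12.7² + 17.4² + 2·[17.1·4.5·0.11 + 17.1·12.7·0.42 + 17.1·17.4·0.78 + 4.5·12.7·0.35 + 4.5·17.4·0.42 + 12.7·17.4·0.46] = 776.71 + 972.593 = 1749.3.
With uncorrelated errors the cross-covariances are all true-score covariance, so they carry over unchanged; only the diagonal terms shrink to ρᵢσᵢ².
True-score variance = [17.1²·0.92 + 4.5²·0.71 + 12.7²·0.84 + 17.4²·0.91] + 972.593 = 694.39 + 972.593 = 1666.98.
Reliability = 1666.98 / 1749.3 = 0.9529.

0.9529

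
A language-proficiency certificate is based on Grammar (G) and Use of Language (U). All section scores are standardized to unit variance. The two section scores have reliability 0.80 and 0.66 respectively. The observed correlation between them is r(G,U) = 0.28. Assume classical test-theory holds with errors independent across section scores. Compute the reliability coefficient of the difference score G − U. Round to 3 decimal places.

Var(G−U) = 1 + 1 − 2·0.28 = 2 − 0.56 = 1.44.
With uncorrelated errors the cross-covariances are all true-score covariance, so they carry over unchanged; only the diagonal terms shrink to ρᵢσᵢ².
True-score variance = [0.80 + 0.66] − 0.56 = 1.46 − 0.56 = 0.9.
Reliability = 0.9 / 1.44 = 0.625.

0.625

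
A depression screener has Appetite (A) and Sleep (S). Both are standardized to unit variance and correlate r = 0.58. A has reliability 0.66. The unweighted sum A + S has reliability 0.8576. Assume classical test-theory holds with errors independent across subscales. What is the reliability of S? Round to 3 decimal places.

0.890

Var(A+S) = 2 + 2·0.58 = 3.160.
True-score variance = ρ_A + ρ_S + 2·0.58, so 0.8576 = (0.66 + ρ_S + 1.16) / 3.160.
ρ_S = 0.8576·3.160 − 0.66 − 1.16 = 0.890.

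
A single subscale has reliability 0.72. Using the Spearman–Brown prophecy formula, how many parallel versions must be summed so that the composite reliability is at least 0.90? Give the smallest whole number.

4

k ≥ ρ*(1−ρ₁)/(ρ₁(1−ρ*)) = 0.90·0.28 / (0.72·0.10) = 3.500.
Smallest integer k = 4.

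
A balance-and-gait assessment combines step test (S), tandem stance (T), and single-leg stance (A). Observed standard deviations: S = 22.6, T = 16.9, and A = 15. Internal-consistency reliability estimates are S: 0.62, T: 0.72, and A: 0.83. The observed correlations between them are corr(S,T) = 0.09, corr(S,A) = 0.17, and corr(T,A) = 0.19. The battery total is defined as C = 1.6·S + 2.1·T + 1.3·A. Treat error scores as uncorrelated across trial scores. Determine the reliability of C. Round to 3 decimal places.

0.752

Var(C) = 1.6²·22.6² + 2.1²·16.9² + 1.3²·15² + 2·[3.36·22.6·16.9·0.09 + 2.08·22.6·15·0.17 + 2.73·16.9·15·0.19] = 2947.34 + 733.719 = 3681.05.
Because errors are independent across components, Cov(Tᵢ,Tⱼ) = Cov(Xᵢ,Xⱼ); the off-diagonal part of the true-score variance is the same as above.
True-score variance = [1.6²·22.6²·0.62 + 2.1²·16.9²·0.72 + 1.3²·15²·0.83] + 733.719 = 2033.15 + 733.719 = 2766.87.
Reliability = 2766.87 / 3681.05 = 0.752.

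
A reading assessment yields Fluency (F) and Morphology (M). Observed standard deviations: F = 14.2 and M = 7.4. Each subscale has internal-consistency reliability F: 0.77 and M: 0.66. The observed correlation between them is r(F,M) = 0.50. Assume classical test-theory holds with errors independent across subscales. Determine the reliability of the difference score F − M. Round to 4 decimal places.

0.5705

Var(F−M) = 14.2² + 7.4² − 2·14.2·7.4·0.50 = 256.4 − 105.08 = 151.32.
Because errors are independent across components, Cov(Tᵢ,Tⱼ) = Cov(Xᵢ,Xⱼ); the off-diagonal part of the true-score variance is the same as above.
True-score variance = [14.2²·0.77 + 7.4²·0.66] − 105.08 = 191.404 − 105.08 = 86.3244.
Reliability = 86.3244 / 151.32 = 0.5705.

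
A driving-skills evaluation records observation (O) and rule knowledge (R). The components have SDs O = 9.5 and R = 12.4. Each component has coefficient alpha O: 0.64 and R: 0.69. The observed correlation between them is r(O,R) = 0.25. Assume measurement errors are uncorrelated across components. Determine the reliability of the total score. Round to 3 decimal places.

0.735

Var(O+R) = 9.5² + 12.4² + 2·[9.5·12.4·0.25] = 244.01 + 58.9 = 302.91.
Under uncorrelated errors the observed covariances equal the true-score covariances, so only the own-variance terms attenuate.
True-score variance = [9.5²·0.64 + 12.4²·0.69] + 58.9 = 163.854 + 58.9 = 222.754.
Reliability = 222.754 / 302.91 = 0.735.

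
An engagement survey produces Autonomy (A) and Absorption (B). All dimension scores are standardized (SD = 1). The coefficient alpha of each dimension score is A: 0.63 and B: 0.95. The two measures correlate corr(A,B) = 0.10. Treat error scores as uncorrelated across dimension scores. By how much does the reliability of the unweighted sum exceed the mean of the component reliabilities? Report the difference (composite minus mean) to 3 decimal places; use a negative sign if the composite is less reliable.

0.019

Var(sum) = 2 + 0.2 = 2.2; true-score variance = 1.58 + 0.2 = 1.78; composite reliability = 0.8091.
Mean component reliability = 0.7900.
Difference = 0.8091 − 0.7900 = 0.019.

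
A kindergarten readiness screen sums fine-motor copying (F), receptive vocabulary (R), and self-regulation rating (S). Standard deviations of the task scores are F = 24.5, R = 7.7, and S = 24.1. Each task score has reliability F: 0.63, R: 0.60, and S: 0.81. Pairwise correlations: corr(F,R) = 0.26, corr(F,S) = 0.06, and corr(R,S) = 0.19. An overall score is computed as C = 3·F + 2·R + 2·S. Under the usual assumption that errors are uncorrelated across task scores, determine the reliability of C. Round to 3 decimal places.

Var(C) = 3²·24.5² + 2²·7.7² + 2²·24.1² + 2·[6·24.5·7.7·0.26 + 6·24.5·24.1·0.06 + 4·7.7·24.1·0.19] = 7962.65 + 1295.78 = 9258.43.
Under uncorrelated errors the observed covariances equal the true-score covariances, so only the own-variance terms attenuate.
True-score variance = [3²·24.5²·0.63 + 2²·7.7²·0.60 + 2²·24.1²·0.81] + 1295.78 = 5427.54 + 1295.78 = 6723.32.
Reliability = 6723.32 / 9258.43 = 0.726.

0.726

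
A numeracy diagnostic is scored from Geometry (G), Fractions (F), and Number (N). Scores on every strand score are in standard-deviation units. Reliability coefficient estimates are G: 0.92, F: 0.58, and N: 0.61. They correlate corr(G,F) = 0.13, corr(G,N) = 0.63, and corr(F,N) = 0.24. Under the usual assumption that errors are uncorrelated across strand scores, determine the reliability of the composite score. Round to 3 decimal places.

0.822

Var(G+F+N) = 3 + 2·[0.13 + 0.63 + 0.24] = 3 + 2 = 5.
Because errors are independent across components, Cov(Tᵢ,Tⱼ) = Cov(Xᵢ,Xⱼ); the off-diagonal part of the true-score variance is the same as above.
True-score variance = [0.92 + 0.58 + 0.61] + 2 = 2.11 + 2 = 4.11.
Reliability = 4.11 / 5 = 0.822.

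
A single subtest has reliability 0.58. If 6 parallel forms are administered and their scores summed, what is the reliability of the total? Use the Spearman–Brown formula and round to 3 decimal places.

ρ_k = kρ / (1 + (k−1)ρ) = 6·0.58 / (1 + 5·0.58) = 3.480 / 3.900 = 0.892.

0.892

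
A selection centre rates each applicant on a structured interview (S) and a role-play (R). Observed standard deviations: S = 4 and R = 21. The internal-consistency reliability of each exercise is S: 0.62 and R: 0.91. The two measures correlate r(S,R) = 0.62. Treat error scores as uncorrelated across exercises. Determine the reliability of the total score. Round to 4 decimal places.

0.9184

Var(S+R) = 4² + 21² + 2·[4·21·0.62] = 457 + 104.16 = 561.16.
Because errors are independent across components, Cov(Tᵢ,Tⱼ) = Cov(Xᵢ,Xⱼ); the off-diagonal part of the true-score variance is the same as above.
True-score variance = [4²·0.62 + 21²·0.91] + 104.16 = 411.23 + 104.16 = 515.39.
Reliability = 515.39 / 561.16 = 0.9184.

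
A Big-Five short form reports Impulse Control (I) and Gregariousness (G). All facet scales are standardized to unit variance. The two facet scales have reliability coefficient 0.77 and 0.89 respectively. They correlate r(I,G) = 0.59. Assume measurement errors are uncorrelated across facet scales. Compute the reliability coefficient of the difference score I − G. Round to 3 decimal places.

Var(I−G) = 1 + 1 − 2·0.59 = 2 − 1.18 = 0.82.
With uncorrelated errors the cross-covariances are all true-score covariance, so they carry over unchanged; only the diagonal terms shrink to ρᵢσᵢ².
True-score variance = [0.77 + 0.89] − 1.18 = 1.66 − 1.18 = 0.48.
Reliability = 0.48 / 0.82 = 0.585.

0.585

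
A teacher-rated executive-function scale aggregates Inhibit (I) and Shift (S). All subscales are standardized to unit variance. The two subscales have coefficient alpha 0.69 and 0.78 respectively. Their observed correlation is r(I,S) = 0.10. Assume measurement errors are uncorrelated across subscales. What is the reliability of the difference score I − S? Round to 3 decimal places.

Var(I−S) = 1 + 1 − 2·0.10 = 2 − 0.2 = 1.8.
Because errors are independent across components, Cov(Tᵢ,Tⱼ) = Cov(Xᵢ,Xⱼ); the off-diagonal part of the true-score variance is the same as above.
True-score variance = [0.69 + 0.78] − 0.2 = 1.47 − 0.2 = 1.27.
Reliability = 1.27 / 1.8 = 0.706.

0.706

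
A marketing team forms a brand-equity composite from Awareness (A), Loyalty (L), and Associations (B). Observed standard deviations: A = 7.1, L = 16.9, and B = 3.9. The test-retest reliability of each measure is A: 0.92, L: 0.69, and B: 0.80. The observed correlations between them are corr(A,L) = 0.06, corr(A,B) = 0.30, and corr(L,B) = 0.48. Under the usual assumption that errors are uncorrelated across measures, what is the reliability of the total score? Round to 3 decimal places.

Var(A+L+B) = 7.1² + 16.9² + 3.9² + 2·[7.1·16.9·0.06 + 7.1·3.9·0.30 + 16.9·3.9·0.48] = 351.23 + 94.2864 = 445.516.
With uncorrelated errors the cross-covariances are all true-score covariance, so they carry over unchanged; only the diagonal terms shrink to ρᵢσᵢ².
True-score variance = [7.1²·0.92 + 16.9²·0.69 + 3.9²·0.80] + 94.2864 = 255.616 + 94.2864 = 349.902.
Reliability = 349.902 / 445.516 = 0.785.

0.785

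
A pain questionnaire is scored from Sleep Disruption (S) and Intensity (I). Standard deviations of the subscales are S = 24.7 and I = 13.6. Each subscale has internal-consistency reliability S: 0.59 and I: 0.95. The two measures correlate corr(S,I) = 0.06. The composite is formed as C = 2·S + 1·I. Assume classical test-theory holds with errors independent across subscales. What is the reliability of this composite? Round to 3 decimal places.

Var(C) = 2²·24.7² + 13.6² + 2·[2·24.7·13.6·0.06] = 2625.32 + 80.6208 = 2705.94.
Because errors are independent across components, Cov(Tᵢ,Tⱼ) = Cov(Xᵢ,Xⱼ); the off-diagonal part of the true-score variance is the same as above.
True-score variance = [2²·24.7²·0.59 + 13.6²·0.95] + 80.6208 = 1615.52 + 80.6208 = 1696.15.
Reliability = 1696.15 / 2705.94 = 0.627.

0.627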